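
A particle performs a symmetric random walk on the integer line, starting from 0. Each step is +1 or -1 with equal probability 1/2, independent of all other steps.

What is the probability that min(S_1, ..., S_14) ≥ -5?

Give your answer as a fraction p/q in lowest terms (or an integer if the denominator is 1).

Let f(t,s) = #length-t paths at position s with S_1..S_t all ≥ -5.
f(t,s) = f(t-1,s-1) + f(t-1,s+1) for s ≥ -5; f(t,s) = 0 for s < -5.
t=0: f(0,0)=1
t=1: f(1,-1)=1 f(1,1)=1
t=2: f(2,-2)=1 f(2,0)=2 f(2,2)=1
t=3: f(3,-3)=1 f(3,-1)=3 f(3,1)=3 f(3,3)=1
t=4: f(4,-4)=1 f(4,-2)=4 f(4,0)=6 f(4,2)=4 f(4,4)=1
t=5: f(5,-5)=1 f(5,-3)=5 f(5,-1)=10 f(5,1)=10 f(5,3)=5 f(5,5)=1
t=6: f(6,-4)=6 f(6,-2)=15 f(6,0)=20 f(6,2)=15 f(6,4)=6 f(6,6)=1
t=7: f(7,-5)=6 f(7,-3)=21 f(7,-1)=35 f(7,1)=35 f(7,3)=21 f(7,5)=7 f(7,7)=1
t=8: f(8,-4)=27 f(8,-2)=56 f(8,0)=70 f(8,2)=56 f(8,4)=28 f(8,6)=8 f(8,8)=1
t=9: f(9,-5)=27 f(9,-3)=83 f(9,-1)=126 f(9,1)=126 f(9,3)=84 f(9,5)=36 f(9,7)=9 f(9,9)=1
t=10: f(10,-4)=110 f(10,-2)=209 f(10,0)=252 f(10,2)=210 f(10,4)=120 f(10,6)=45 f(10,8)=10 f(10,10)=1
t=11: f(11,-5)=110 f(11,-3)=319 f(11,-1)=461 f(11,1)=462 f(11,3)=330 f(11,5)=165 f(11,7)=55 f(11,9)=11 f(11,11)=1
t=12: f(12,-4)=429 f(12,-2)=780 f(12,0)=923 f(12,2)=792 f(12,4)=495 f(12,6)=220 f(12,8)=66 f(12,10)=12 f(12,12)=1
t=13: f(13,-5)=429 f(13,-3)=1209 f(13,-1)=1703 f(13,1)=1715 f(13,3)=1287 f(13,5)=715 f(13,7)=286 f(13,9)=78 f(13,11)=13 f(13,13)=1
t=14: f(14,-4)=1638 f(14,-2)=2912 f(14,0)=3418 f(14,2)=3002 f(14,4)=2002 f(14,6)=1001 f(14,8)=364 f(14,10)=91 f(14,12)=14 f(14,14)=1
Σ_s f(14,s) = 14443
P = 14443/16384 = 14443/16384

Answer: 14443/16384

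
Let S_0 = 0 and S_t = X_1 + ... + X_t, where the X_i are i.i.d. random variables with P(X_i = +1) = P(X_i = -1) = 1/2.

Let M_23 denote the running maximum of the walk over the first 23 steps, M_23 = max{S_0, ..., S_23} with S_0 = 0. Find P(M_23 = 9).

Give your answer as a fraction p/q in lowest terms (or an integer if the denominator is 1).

Let M_23 = max(S_0,...,S_23). Use the reflection principle: for j ≥ 1, #{paths with M_23 ≥ j} = #{S_23 ≥ j} + #{S_23 ≥ j+1}.
By reflection, #{M_23 ≥ 9} = #{S_23 ≥ 9} + #{S_23 ≥ 10} = 390656 + 145499 = 536155.
#{M_23 ≥ 10} = #{S_23 ≥ 10} + #{S_23 ≥ 11} = 145499 + 145499 = 290998.
#{M_23 = 9} = 536155 - 290998 = 245157.
P(M_23 = 9) = 245157/8388608 = 245157/8388608

Answer: 245157/8388608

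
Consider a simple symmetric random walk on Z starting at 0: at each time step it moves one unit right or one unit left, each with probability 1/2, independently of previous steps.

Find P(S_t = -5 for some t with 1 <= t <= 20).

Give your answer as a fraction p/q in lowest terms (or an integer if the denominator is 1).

Count via complement. Let g(t,s) = #length-t paths at position s with S_1..S_t all ≠ -5.
g(t,s) = g(t-1,s-1) + g(t-1,s+1) for s ≠ -5; g(t,-5) = 0.
t=0: g(0,0)=1
t=1: g(1,-1)=1 g(1,1)=1
t=2: g(2,-2)=1 g(2,0)=2 g(2,2)=1
t=3: g(3,-3)=1 g(3,-1)=3 g(3,1)=3 g(3,3)=1
t=4: g(4,-4)=1 g(4,-2)=4 g(4,0)=6 g(4,2)=4 g(4,4)=1
t=5: g(5,-3)=5 g(5,-1)=10 g(5,1)=10 g(5,3)=5 g(5,5)=1
t=6: g(6,-4)=5 g(6,-2)=15 g(6,0)=20 g(6,2)=15 g(6,4)=6 g(6,6)=1
t=7: g(7,-3)=20 g(7,-1)=35 g(7,1)=35 g(7,3)=21 g(7,5)=7 g(7,7)=1
t=8: g(8,-4)=20 g(8,-2)=55 g(8,0)=70 g(8,2)=56 g(8,4)=28 g(8,6)=8 g(8,8)=1
t=9: g(9,-3)=75 g(9,-1)=125 g(9,1)=126 g(9,3)=84 g(9,5)=36 g(9,7)=9 g(9,9)=1
t=10: g(10,-4)=75 g(10,-2)=200 g(10,0)=251 g(10,2)=210 g(10,4)=120 g(10,6)=45 g(10,8)=10 g(10,10)=1
t=11: g(11,-3)=275 g(11,-1)=451 g(11,1)=461 g(11,3)=330 g(11,5)=165 g(11,7)=55 g(11,9)=11 g(11,11)=1
t=12: g(12,-4)=275 g(12,-2)=726 g(12,0)=912 g(12,2)=791 g(12,4)=495 g(12,6)=220 g(12,8)=66 g(12,10)=12 g(12,12)=1
t=13: g(13,-3)=1001 g(13,-1)=1638 g(13,1)=1703 g(13,3)=1286 g(13,5)=715 g(13,7)=286 g(13,9)=78 g(13,11)=13 g(13,13)=1
t=14: g(14,-4)=1001 g(14,-2)=2639 g(14,0)=3341 g(14,2)=2989 g(14,4)=2001 g(14,6)=1001 g(14,8)=364 g(14,10)=91 g(14,12)=14 g(14,14)=1
t=15: g(15,-3)=3640 g(15,-1)=5980 g(15,1)=6330 g(15,3)=4990 g(15,5)=3002 g(15,7)=1365 g(15,9)=455 g(15,11)=105 g(15,13)=15 g(15,15)=1
t=16: g(16,-4)=3640 g(16,-2)=9620 g(16,0)=12310 g(16,2)=11320 g(16,4)=7992 g(16,6)=4367 g(16,8)=1820 g(16,10)=560 g(16,12)=120 g(16,14)=16 g(16,16)=1
t=17: g(17,-3)=13260 g(17,-1)=21930 g(17,1)=23630 g(17,3)=19312 g(17,5)=12359 g(17,7)=6187 g(17,9)=2380 g(17,11)=680 g(17,13)=136 g(17,15)=17 g(17,17)=1
t=18: g(18,-4)=13260 g(18,-2)=35190 g(18,0)=45560 g(18,2)=42942 g(18,4)=31671 g(18,6)=18546 g(18,8)=8567 g(18,10)=3060 g(18,12)=816 g(18,14)=153 g(18,16)=18 g(18,18)=1
t=19: g(19,-3)=48450 g(19,-1)=80750 g(19,1)=88502 g(19,3)=74613 g(19,5)=50217 g(19,7)=27113 g(19,9)=11627 g(19,11)=3876 g(19,13)=969 g(19,15)=171 g(19,17)=19 g(19,19)=1
t=20: g(20,-4)=48450 g(20,-2)=129200 g(20,0)=169252 g(20,2)=163115 g(20,4)=124830 g(20,6)=77330 g(20,8)=38740 g(20,10)=15503 g(20,12)=4845 g(20,14)=1140 g(20,16)=190 g(20,18)=20 g(20,20)=1
Paths never hitting -5: Σ_s g(20,s) = 772616
Paths hitting -5: 2^20 - 772616 = 275960
P = 275960/1048576 = 34495/131072

Answer: 34495/131072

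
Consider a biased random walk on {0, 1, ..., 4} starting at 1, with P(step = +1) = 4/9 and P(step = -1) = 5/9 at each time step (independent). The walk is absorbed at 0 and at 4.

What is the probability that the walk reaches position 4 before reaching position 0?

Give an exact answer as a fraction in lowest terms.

Biased walk: p = 4/9, q = 5/9, r = q/p = 5/4
Gambler's ruin: P(hit 4 before 0 | start at 1) = (1 - r^a)/(1 - r^N)
r^1 = 5/4; r^4 = 625/256
P = (1 - 5/4) / (1 - 625/256) = -1/4 / -369/256 = 64/369

Answer: 64/369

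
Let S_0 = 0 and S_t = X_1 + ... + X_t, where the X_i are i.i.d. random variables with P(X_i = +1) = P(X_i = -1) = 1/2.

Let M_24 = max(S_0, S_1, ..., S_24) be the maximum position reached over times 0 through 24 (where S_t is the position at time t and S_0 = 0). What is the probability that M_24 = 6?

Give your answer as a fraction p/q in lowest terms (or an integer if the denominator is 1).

Answer: 81719/1048576

Derivation:
Let M_24 = max(S_0,...,S_24). Use the reflection principle: for j ≥ 1, #{paths with M_24 ≥ j} = #{S_24 ≥ j} + #{S_24 ≥ j+1}.
By reflection, #{M_24 ≥ 6} = #{S_24 ≥ 6} + #{S_24 ≥ 7} = 2579130 + 1271626 = 3850756.
#{M_24 ≥ 7} = #{S_24 ≥ 7} + #{S_24 ≥ 8} = 1271626 + 1271626 = 2543252.
#{M_24 = 6} = 3850756 - 2543252 = 1307504.
P(M_24 = 6) = 1307504/16777216 = 81719/1048576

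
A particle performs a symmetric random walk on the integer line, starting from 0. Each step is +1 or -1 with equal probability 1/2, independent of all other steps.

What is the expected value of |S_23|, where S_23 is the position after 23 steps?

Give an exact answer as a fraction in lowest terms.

Answer: 2028117/524288

Derivation:
S_23 takes values m ≡ 1 (mod 2) with |m| ≤ 23; P(S_23=m) = C(23,(23+m)/2)/2^23.
Total paths: 2^23 = 8388608
Distribution: P(S=-23)=1/8388608, P(S=-21)=23/8388608, P(S=-19)=253/8388608, P(S=-17)=1771/8388608, P(S=-15)=8855/8388608, P(S=-13)=33649/8388608, P(S=-11)=100947/8388608, P(S=-9)=245157/8388608, P(S=-7)=490314/8388608, P(S=-5)=817190/8388608, P(S=-3)=1144066/8388608, P(S=-1)=1352078/8388608, P(S=1)=1352078/8388608, P(S=3)=1144066/8388608, P(S=5)=817190/8388608, P(S=7)=490314/8388608, P(S=9)=245157/8388608, P(S=11)=100947/8388608, P(S=13)=33649/8388608, P(S=15)=8855/8388608, P(S=17)=1771/8388608, P(S=19)=253/8388608, P(S=21)=23/8388608, P(S=23)=1/8388608
E[|S_23|] = Σ_m |m|·P(S_23=m) = 32449872/8388608 = 2028117/524288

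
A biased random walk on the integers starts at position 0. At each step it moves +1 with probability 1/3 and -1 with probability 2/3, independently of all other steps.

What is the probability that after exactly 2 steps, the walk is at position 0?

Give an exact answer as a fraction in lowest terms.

Answer: 4/9

Derivation:
To be at 0 after 2 steps: need exactly 1 step of +1 and 1 of -1.
Number of such sequences: C(2,1) = 2
Each has probability (1/3)^1 · (2/3)^1 = 2/9
P = 2 · 2/9 = 4/9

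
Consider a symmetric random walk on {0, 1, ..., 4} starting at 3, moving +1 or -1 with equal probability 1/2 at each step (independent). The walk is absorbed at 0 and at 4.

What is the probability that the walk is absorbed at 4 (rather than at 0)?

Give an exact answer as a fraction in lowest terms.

Symmetric walk (p = 1/2): the harmonic-function argument gives P(hit 4 before 0 | start at 3) = a/N.
P = 3/4 = 3/4

Answer: 3/4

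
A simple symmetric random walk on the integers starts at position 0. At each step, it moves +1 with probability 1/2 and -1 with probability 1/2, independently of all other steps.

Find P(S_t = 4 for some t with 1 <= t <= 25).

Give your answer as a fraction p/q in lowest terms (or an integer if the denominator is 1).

Count via complement. Let g(t,s) = #length-t paths at position s with S_1..S_t all ≠ 4.
g(t,s) = g(t-1,s-1) + g(t-1,s+1) for s ≠ 4; g(t,4) = 0.
t=0: g(0,0)=1
t=1: g(1,-1)=1 g(1,1)=1
t=2: g(2,-2)=1 g(2,0)=2 g(2,2)=1
t=3: g(3,-3)=1 g(3,-1)=3 g(3,1)=3 g(3,3)=1
t=4: g(4,-4)=1 g(4,-2)=4 g(4,0)=6 g(4,2)=4
t=5: g(5,-5)=1 g(5,-3)=5 g(5,-1)=10 g(5,1)=10 g(5,3)=4
t=6: g(6,-6)=1 g(6,-4)=6 g(6,-2)=15 g(6,0)=20 g(6,2)=14
t=7: g(7,-7)=1 g(7,-5)=7 g(7,-3)=21 g(7,-1)=35 g(7,1)=34 g(7,3)=14
t=8: g(8,-8)=1 g(8,-6)=8 g(8,-4)=28 g(8,-2)=56 g(8,0)=69 g(8,2)=48
t=9: g(9,-9)=1 g(9,-7)=9 g(9,-5)=36 g(9,-3)=84 g(9,-1)=125 g(9,1)=117 g(9,3)=48
t=10: g(10,-10)=1 g(10,-8)=10 g(10,-6)=45 g(10,-4)=120 g(10,-2)=209 g(10,0)=242 g(10,2)=165
t=11: g(11,-11)=1 g(11,-9)=11 g(11,-7)=55 g(11,-5)=165 g(11,-3)=329 g(11,-1)=451 g(11,1)=407 g(11,3)=165
t=12: g(12,-12)=1 g(12,-10)=12 g(12,-8)=66 g(12,-6)=220 g(12,-4)=494 g(12,-2)=780 g(12,0)=858 g(12,2)=572
t=13: g(13,-13)=1 g(13,-11)=13 g(13,-9)=78 g(13,-7)=286 g(13,-5)=714 g(13,-3)=1274 g(13,-1)=1638 g(13,1)=1430 g(13,3)=572
t=14: g(14,-14)=1 g(14,-12)=14 g(14,-10)=91 g(14,-8)=364 g(14,-6)=1000 g(14,-4)=1988 g(14,-2)=2912 g(14,0)=3068 g(14,2)=2002
t=15: g(15,-15)=1 g(15,-13)=15 g(15,-11)=105 g(15,-9)=455 g(15,-7)=1364 g(15,-5)=2988 g(15,-3)=4900 g(15,-1)=5980 g(15,1)=5070 g(15,3)=2002
t=16: g(16,-16)=1 g(16,-14)=16 g(16,-12)=120 g(16,-10)=560 g(16,-8)=1819 g(16,-6)=4352 g(16,-4)=7888 g(16,-2)=10880 g(16,0)=11050 g(16,2)=7072
t=17: g(17,-17)=1 g(17,-15)=17 g(17,-13)=136 g(17,-11)=680 g(17,-9)=2379 g(17,-7)=6171 g(17,-5)=12240 g(17,-3)=18768 g(17,-1)=21930 g(17,1)=18122 g(17,3)=7072
t=18: g(18,-18)=1 g(18,-16)=18 g(18,-14)=153 g(18,-12)=816 g(18,-10)=3059 g(18,-8)=8550 g(18,-6)=18411 g(18,-4)=31008 g(18,-2)=40698 g(18,0)=40052 g(18,2)=25194
t=19: g(19,-19)=1 g(19,-17)=19 g(19,-15)=171 g(19,-13)=969 g(19,-11)=3875 g(19,-9)=11609 g(19,-7)=26961 g(19,-5)=49419 g(19,-3)=71706 g(19,-1)=80750 g(19,1)=65246 g(19,3)=25194
t=20: g(20,-20)=1 g(20,-18)=20 g(20,-16)=190 g(20,-14)=1140 g(20,-12)=4844 g(20,-10)=15484 g(20,-8)=38570 g(20,-6)=76380 g(20,-4)=121125 g(20,-2)=152456 g(20,0)=145996 g(20,2)=90440
t=21: g(21,-21)=1 g(21,-19)=21 g(21,-17)=210 g(21,-15)=1330 g(21,-13)=5984 g(21,-11)=20328 g(21,-9)=54054 g(21,-7)=114950 g(21,-5)=197505 g(21,-3)=273581 g(21,-1)=298452 g(21,1)=236436 g(21,3)=90440
t=22: g(22,-22)=1 g(22,-20)=22 g(22,-18)=231 g(22,-16)=1540 g(22,-14)=7314 g(22,-12)=26312 g(22,-10)=74382 g(22,-8)=169004 g(22,-6)=312455 g(22,-4)=471086 g(22,-2)=572033 g(22,0)=534888 g(22,2)=326876
t=23: g(23,-23)=1 g(23,-21)=23 g(23,-19)=253 g(23,-17)=1771 g(23,-15)=8854 g(23,-13)=33626 g(23,-11)=100694 g(23,-9)=243386 g(23,-7)=481459 g(23,-5)=783541 g(23,-3)=1043119 g(23,-1)=1106921 g(23,1)=861764 g(23,3)=326876
t=24: g(24,-24)=1 g(24,-22)=24 g(24,-20)=276 g(24,-18)=2024 g(24,-16)=10625 g(24,-14)=42480 g(24,-12)=134320 g(24,-10)=344080 g(24,-8)=724845 g(24,-6)=1265000 g(24,-4)=1826660 g(24,-2)=2150040 g(24,0)=1968685 g(24,2)=1188640
t=25: g(25,-25)=1 g(25,-23)=25 g(25,-21)=300 g(25,-19)=2300 g(25,-17)=12649 g(25,-15)=53105 g(25,-13)=176800 g(25,-11)=478400 g(25,-9)=1068925 g(25,-7)=1989845 g(25,-5)=3091660 g(25,-3)=3976700 g(25,-1)=4118725 g(25,1)=3157325 g(25,3)=1188640
Paths never hitting 4: Σ_s g(25,s) = 19315400
Paths hitting 4: 2^25 - 19315400 = 14239032
P = 14239032/33554432 = 1779879/4194304

Answer: 1779879/4194304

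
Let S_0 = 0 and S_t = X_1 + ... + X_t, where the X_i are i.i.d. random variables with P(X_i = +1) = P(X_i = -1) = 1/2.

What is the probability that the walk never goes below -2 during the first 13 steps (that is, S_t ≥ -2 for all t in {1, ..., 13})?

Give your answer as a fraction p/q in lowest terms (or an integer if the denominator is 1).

Let f(t,s) = #length-t paths at position s with S_1..S_t all ≥ -2.
f(t,s) = f(t-1,s-1) + f(t-1,s+1) for s ≥ -2; f(t,s) = 0 for s < -2.
t=0: f(0,0)=1
t=1: f(1,-1)=1 f(1,1)=1
t=2: f(2,-2)=1 f(2,0)=2 f(2,2)=1
t=3: f(3,-1)=3 f(3,1)=3 f(3,3)=1
t=4: f(4,-2)=3 f(4,0)=6 f(4,2)=4 f(4,4)=1
t=5: f(5,-1)=9 f(5,1)=10 f(5,3)=5 f(5,5)=1
t=6: f(6,-2)=9 f(6,0)=19 f(6,2)=15 f(6,4)=6 f(6,6)=1
t=7: f(7,-1)=28 f(7,1)=34 f(7,3)=21 f(7,5)=7 f(7,7)=1
t=8: f(8,-2)=28 f(8,0)=62 f(8,2)=55 f(8,4)=28 f(8,6)=8 f(8,8)=1
t=9: f(9,-1)=90 f(9,1)=117 f(9,3)=83 f(9,5)=36 f(9,7)=9 f(9,9)=1
t=10: f(10,-2)=90 f(10,0)=207 f(10,2)=200 f(10,4)=119 f(10,6)=45 f(10,8)=10 f(10,10)=1
t=11: f(11,-1)=297 f(11,1)=407 f(11,3)=319 f(11,5)=164 f(11,7)=55 f(11,9)=11 f(11,11)=1
t=12: f(12,-2)=297 f(12,0)=704 f(12,2)=726 f(12,4)=483 f(12,6)=219 f(12,8)=66 f(12,10)=12 f(12,12)=1
t=13: f(13,-1)=1001 f(13,1)=1430 f(13,3)=1209 f(13,5)=702 f(13,7)=285 f(13,9)=78 f(13,11)=13 f(13,13)=1
Σ_s f(13,s) = 4719
P = 4719/8192 = 4719/8192

Answer: 4719/8192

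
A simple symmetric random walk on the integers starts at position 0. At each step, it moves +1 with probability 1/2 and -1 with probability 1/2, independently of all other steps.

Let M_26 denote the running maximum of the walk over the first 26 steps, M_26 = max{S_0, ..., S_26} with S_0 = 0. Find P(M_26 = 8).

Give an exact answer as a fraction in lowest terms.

Answer: 1562275/33554432

Derivation:
Let M_26 = max(S_0,...,S_26). Use the reflection principle: for j ≥ 1, #{paths with M_26 ≥ j} = #{S_26 ≥ j} + #{S_26 ≥ j+1}.
By reflection, #{M_26 ≥ 8} = #{S_26 ≥ 8} + #{S_26 ≥ 9} = 5658537 + 2533987 = 8192524.
#{M_26 ≥ 9} = #{S_26 ≥ 9} + #{S_26 ≥ 10} = 2533987 + 2533987 = 5067974.
#{M_26 = 8} = 8192524 - 5067974 = 3124550.
P(M_26 = 8) = 3124550/67108864 = 1562275/33554432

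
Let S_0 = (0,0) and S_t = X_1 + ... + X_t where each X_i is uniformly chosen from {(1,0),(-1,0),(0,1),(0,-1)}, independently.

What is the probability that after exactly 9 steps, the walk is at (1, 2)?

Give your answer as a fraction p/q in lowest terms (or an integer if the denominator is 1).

Let h be the number of horizontal steps (so 9-h are vertical). To end at (1,2) need (h+1)/2 right-steps and ((9-h)+2)/2 up-steps.
Sum over h with 1 ≤ h ≤ 7, h ≡ 1 (mod 2), 9-h ≡ 0 (mod 2):
h=1: C(9,1)·C(1,1)·C(8,5) = 9·1·56 = 504
h=3: C(9,3)·C(3,2)·C(6,4) = 84·3·15 = 3780
h=5: C(9,5)·C(5,3)·C(4,3) = 126·10·4 = 5040
h=7: C(9,7)·C(7,4)·C(2,2) = 36·35·1 = 1260
Total favorable: 10584
Total paths: 4^9 = 262144
P = 10584/262144 = 1323/32768

Answer: 1323/32768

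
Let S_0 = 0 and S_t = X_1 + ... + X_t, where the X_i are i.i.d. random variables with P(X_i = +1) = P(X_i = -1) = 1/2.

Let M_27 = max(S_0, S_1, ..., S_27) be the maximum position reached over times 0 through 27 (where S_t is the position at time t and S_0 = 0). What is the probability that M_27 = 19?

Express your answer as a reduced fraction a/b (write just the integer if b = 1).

Answer: 8775/67108864

Derivation:
Let M_27 = max(S_0,...,S_27). Use the reflection principle: for j ≥ 1, #{paths with M_27 ≥ j} = #{S_27 ≥ j} + #{S_27 ≥ j+1}.
By reflection, #{M_27 ≥ 19} = #{S_27 ≥ 19} + #{S_27 ≥ 20} = 20854 + 3304 = 24158.
#{M_27 ≥ 20} = #{S_27 ≥ 20} + #{S_27 ≥ 21} = 3304 + 3304 = 6608.
#{M_27 = 19} = 24158 - 6608 = 17550.
P(M_27 = 19) = 17550/134217728 = 8775/67108864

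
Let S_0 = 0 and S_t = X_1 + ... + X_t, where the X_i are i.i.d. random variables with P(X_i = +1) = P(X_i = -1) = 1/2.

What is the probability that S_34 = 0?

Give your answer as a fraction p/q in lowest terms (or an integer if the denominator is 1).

To return to 0 after 34 steps: need exactly 17 steps of +1 and 17 of -1.
Favorable paths: C(34,17) = 2333606220
Total paths: 2^34 = 17179869184
P = 2333606220/17179869184 = 583401555/4294967296

Answer: 583401555/4294967296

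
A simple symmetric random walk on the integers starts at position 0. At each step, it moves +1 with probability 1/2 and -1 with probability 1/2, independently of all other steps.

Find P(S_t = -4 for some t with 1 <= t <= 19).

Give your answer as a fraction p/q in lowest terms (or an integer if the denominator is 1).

Answer: 11773/32768

Derivation:
Count via complement. Let g(t,s) = #length-t paths at position s with S_1..S_t all ≠ -4.
g(t,s) = g(t-1,s-1) + g(t-1,s+1) for s ≠ -4; g(t,-4) = 0.
t=0: g(0,0)=1
t=1: g(1,-1)=1 g(1,1)=1
t=2: g(2,-2)=1 g(2,0)=2 g(2,2)=1
t=3: g(3,-3)=1 g(3,-1)=3 g(3,1)=3 g(3,3)=1
t=4: g(4,-2)=4 g(4,0)=6 g(4,2)=4 g(4,4)=1
t=5: g(5,-3)=4 g(5,-1)=10 g(5,1)=10 g(5,3)=5 g(5,5)=1
t=6: g(6,-2)=14 g(6,0)=20 g(6,2)=15 g(6,4)=6 g(6,6)=1
t=7: g(7,-3)=14 g(7,-1)=34 g(7,1)=35 g(7,3)=21 g(7,5)=7 g(7,7)=1
t=8: g(8,-2)=48 g(8,0)=69 g(8,2)=56 g(8,4)=28 g(8,6)=8 g(8,8)=1
t=9: g(9,-3)=48 g(9,-1)=117 g(9,1)=125 g(9,3)=84 g(9,5)=36 g(9,7)=9 g(9,9)=1
t=10: g(10,-2)=165 g(10,0)=242 g(10,2)=209 g(10,4)=120 g(10,6)=45 g(10,8)=10 g(10,10)=1
t=11: g(11,-3)=165 g(11,-1)=407 g(11,1)=451 g(11,3)=329 g(11,5)=165 g(11,7)=55 g(11,9)=11 g(11,11)=1
t=12: g(12,-2)=572 g(12,0)=858 g(12,2)=780 g(12,4)=494 g(12,6)=220 g(12,8)=66 g(12,10)=12 g(12,12)=1
t=13: g(13,-3)=572 g(13,-1)=1430 g(13,1)=1638 g(13,3)=1274 g(13,5)=714 g(13,7)=286 g(13,9)=78 g(13,11)=13 g(13,13)=1
t=14: g(14,-2)=2002 g(14,0)=3068 g(14,2)=2912 g(14,4)=1988 g(14,6)=1000 g(14,8)=364 g(14,10)=91 g(14,12)=14 g(14,14)=1
t=15: g(15,-3)=2002 g(15,-1)=5070 g(15,1)=5980 g(15,3)=4900 g(15,5)=2988 g(15,7)=1364 g(15,9)=455 g(15,11)=105 g(15,13)=15 g(15,15)=1
t=16: g(16,-2)=7072 g(16,0)=11050 g(16,2)=10880 g(16,4)=7888 g(16,6)=4352 g(16,8)=1819 g(16,10)=560 g(16,12)=120 g(16,14)=16 g(16,16)=1
t=17: g(17,-3)=7072 g(17,-1)=18122 g(17,1)=21930 g(17,3)=18768 g(17,5)=12240 g(17,7)=6171 g(17,9)=2379 g(17,11)=680 g(17,13)=136 g(17,15)=17 g(17,17)=1
t=18: g(18,-2)=25194 g(18,0)=40052 g(18,2)=40698 g(18,4)=31008 g(18,6)=18411 g(18,8)=8550 g(18,10)=3059 g(18,12)=816 g(18,14)=153 g(18,16)=18 g(18,18)=1
t=19: g(19,-3)=25194 g(19,-1)=65246 g(19,1)=80750 g(19,3)=71706 g(19,5)=49419 g(19,7)=26961 g(19,9)=11609 g(19,11)=3875 g(19,13)=969 g(19,15)=171 g(19,17)=19 g(19,19)=1
Paths never hitting -4: Σ_s g(19,s) = 335920
Paths hitting -4: 2^19 - 335920 = 188368
P = 188368/524288 = 11773/32768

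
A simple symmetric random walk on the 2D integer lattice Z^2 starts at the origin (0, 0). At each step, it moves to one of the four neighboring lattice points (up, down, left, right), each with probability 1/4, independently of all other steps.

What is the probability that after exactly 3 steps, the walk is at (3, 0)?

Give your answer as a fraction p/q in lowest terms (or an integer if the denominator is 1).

Answer: 1/64

Derivation:
Let h be the number of horizontal steps (so 3-h are vertical). To end at (3,0) need (h+3)/2 right-steps and ((3-h)+0)/2 up-steps.
Sum over h with 3 ≤ h ≤ 3, h ≡ 1 (mod 2), 3-h ≡ 0 (mod 2):
h=3: C(3,3)·C(3,3)·C(0,0) = 1·1·1 = 1
Total favorable: 1
Total paths: 4^3 = 64
P = 1/64 = 1/64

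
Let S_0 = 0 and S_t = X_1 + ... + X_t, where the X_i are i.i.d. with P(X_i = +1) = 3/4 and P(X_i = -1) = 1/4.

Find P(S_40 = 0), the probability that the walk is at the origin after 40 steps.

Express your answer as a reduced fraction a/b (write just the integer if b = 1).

Answer: 120160281605393234205/302231454903657293676544

Derivation:
To be at 0 after 40 steps: need exactly 20 steps of +1 and 20 of -1.
Number of such sequences: C(40,20) = 137846528820
Each has probability (3/4)^20 · (1/4)^20 = 3486784401/1208925819614629174706176
P = 137846528820 · 3486784401/1208925819614629174706176 = 120160281605393234205/302231454903657293676544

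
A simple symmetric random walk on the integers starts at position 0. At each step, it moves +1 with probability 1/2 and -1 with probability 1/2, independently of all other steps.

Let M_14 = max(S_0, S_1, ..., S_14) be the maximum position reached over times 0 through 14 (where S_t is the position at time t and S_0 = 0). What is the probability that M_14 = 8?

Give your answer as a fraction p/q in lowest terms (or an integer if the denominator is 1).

Let M_14 = max(S_0,...,S_14). Use the reflection principle: for j ≥ 1, #{paths with M_14 ≥ j} = #{S_14 ≥ j} + #{S_14 ≥ j+1}.
By reflection, #{M_14 ≥ 8} = #{S_14 ≥ 8} + #{S_14 ≥ 9} = 470 + 106 = 576.
#{M_14 ≥ 9} = #{S_14 ≥ 9} + #{S_14 ≥ 10} = 106 + 106 = 212.
#{M_14 = 8} = 576 - 212 = 364.
P(M_14 = 8) = 364/16384 = 91/4096

Answer: 91/4096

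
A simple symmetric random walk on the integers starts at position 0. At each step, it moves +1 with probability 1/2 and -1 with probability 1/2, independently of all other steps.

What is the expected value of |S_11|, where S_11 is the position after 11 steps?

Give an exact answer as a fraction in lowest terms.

S_11 takes values m ≡ 1 (mod 2) with |m| ≤ 11; P(S_11=m) = C(11,(11+m)/2)/2^11.
Total paths: 2^11 = 2048
Distribution: P(S=-11)=1/2048, P(S=-9)=11/2048, P(S=-7)=55/2048, P(S=-5)=165/2048, P(S=-3)=330/2048, P(S=-1)=462/2048, P(S=1)=462/2048, P(S=3)=330/2048, P(S=5)=165/2048, P(S=7)=55/2048, P(S=9)=11/2048, P(S=11)=1/2048
E[|S_11|] = Σ_m |m|·P(S_11=m) = 5544/2048 = 693/256

Answer: 693/256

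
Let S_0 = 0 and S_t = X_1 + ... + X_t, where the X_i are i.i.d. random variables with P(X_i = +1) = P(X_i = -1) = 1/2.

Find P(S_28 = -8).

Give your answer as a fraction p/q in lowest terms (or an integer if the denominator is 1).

To reach position -8 after 28 steps: need 10 steps of +1 and 18 of -1.
Favorable paths: C(28,10) = 13123110
Total paths: 2^28 = 268435456
P = 13123110/268435456 = 6561555/134217728

Answer: 6561555/134217728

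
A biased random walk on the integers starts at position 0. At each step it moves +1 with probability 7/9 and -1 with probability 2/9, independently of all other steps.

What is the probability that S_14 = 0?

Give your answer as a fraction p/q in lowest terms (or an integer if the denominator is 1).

To be at 0 after 14 steps: need exactly 7 steps of +1 and 7 of -1.
Number of such sequences: C(14,7) = 3432
Each has probability (7/9)^7 · (2/9)^7 = 105413504/22876792454961
P = 3432 · 105413504/22876792454961 = 120593048576/7625597484987

Answer: 120593048576/7625597484987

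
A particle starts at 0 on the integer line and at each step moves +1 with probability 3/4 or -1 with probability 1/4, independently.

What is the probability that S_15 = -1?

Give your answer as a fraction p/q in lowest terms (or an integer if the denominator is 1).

To reach position -1 after 15 steps: need 7 steps of +1 and 8 steps of -1.
Number of such sequences: C(15,7) = 6435
Each has probability (3/4)^7 · (1/4)^8 = 2187/1073741824
P = 6435 · 2187/1073741824 = 14073345/1073741824

Answer: 14073345/1073741824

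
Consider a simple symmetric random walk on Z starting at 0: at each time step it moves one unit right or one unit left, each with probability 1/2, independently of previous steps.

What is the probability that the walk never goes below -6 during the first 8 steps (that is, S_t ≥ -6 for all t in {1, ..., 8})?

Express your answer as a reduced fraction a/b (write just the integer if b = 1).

Let f(t,s) = #length-t paths at position s with S_1..S_t all ≥ -6.
f(t,s) = f(t-1,s-1) + f(t-1,s+1) for s ≥ -6; f(t,s) = 0 for s < -6.
t=0: f(0,0)=1
t=1: f(1,-1)=1 f(1,1)=1
t=2: f(2,-2)=1 f(2,0)=2 f(2,2)=1
t=3: f(3,-3)=1 f(3,-1)=3 f(3,1)=3 f(3,3)=1
t=4: f(4,-4)=1 f(4,-2)=4 f(4,0)=6 f(4,2)=4 f(4,4)=1
t=5: f(5,-5)=1 f(5,-3)=5 f(5,-1)=10 f(5,1)=10 f(5,3)=5 f(5,5)=1
t=6: f(6,-6)=1 f(6,-4)=6 f(6,-2)=15 f(6,0)=20 f(6,2)=15 f(6,4)=6 f(6,6)=1
t=7: f(7,-5)=7 f(7,-3)=21 f(7,-1)=35 f(7,1)=35 f(7,3)=21 f(7,5)=7 f(7,7)=1
t=8: f(8,-6)=7 f(8,-4)=28 f(8,-2)=56 f(8,0)=70 f(8,2)=56 f(8,4)=28 f(8,6)=8 f(8,8)=1
Σ_s f(8,s) = 254
P = 254/256 = 127/128

Answer: 127/128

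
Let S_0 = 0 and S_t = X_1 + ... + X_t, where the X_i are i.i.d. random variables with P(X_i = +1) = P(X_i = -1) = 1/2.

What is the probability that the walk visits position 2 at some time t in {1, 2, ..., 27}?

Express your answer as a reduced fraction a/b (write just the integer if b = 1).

Answer: 11762641/16777216

Derivation:
Count via complement. Let g(t,s) = #length-t paths at position s with S_1..S_t all ≠ 2.
g(t,s) = g(t-1,s-1) + g(t-1,s+1) for s ≠ 2; g(t,2) = 0.
t=0: g(0,0)=1
t=1: g(1,-1)=1 g(1,1)=1
t=2: g(2,-2)=1 g(2,0)=2
t=3: g(3,-3)=1 g(3,-1)=3 g(3,1)=2
t=4: g(4,-4)=1 g(4,-2)=4 g(4,0)=5
t=5: g(5,-5)=1 g(5,-3)=5 g(5,-1)=9 g(5,1)=5
t=6: g(6,-6)=1 g(6,-4)=6 g(6,-2)=14 g(6,0)=14
t=7: g(7,-7)=1 g(7,-5)=7 g(7,-3)=20 g(7,-1)=28 g(7,1)=14
t=8: g(8,-8)=1 g(8,-6)=8 g(8,-4)=27 g(8,-2)=48 g(8,0)=42
t=9: g(9,-9)=1 g(9,-7)=9 g(9,-5)=35 g(9,-3)=75 g(9,-1)=90 g(9,1)=42
t=10: g(10,-10)=1 g(10,-8)=10 g(10,-6)=44 g(10,-4)=110 g(10,-2)=165 g(10,0)=132
t=11: g(11,-11)=1 g(11,-9)=11 g(11,-7)=54 g(11,-5)=154 g(11,-3)=275 g(11,-1)=297 g(11,1)=132
t=12: g(12,-12)=1 g(12,-10)=12 g(12,-8)=65 g(12,-6)=208 g(12,-4)=429 g(12,-2)=572 g(12,0)=429
t=13: g(13,-13)=1 g(13,-11)=13 g(13,-9)=77 g(13,-7)=273 g(13,-5)=637 g(13,-3)=1001 g(13,-1)=1001 g(13,1)=429
t=14: g(14,-14)=1 g(14,-12)=14 g(14,-10)=90 g(14,-8)=350 g(14,-6)=910 g(14,-4)=1638 g(14,-2)=2002 g(14,0)=1430
t=15: g(15,-15)=1 g(15,-13)=15 g(15,-11)=104 g(15,-9)=440 g(15,-7)=1260 g(15,-5)=2548 g(15,-3)=3640 g(15,-1)=3432 g(15,1)=1430
t=16: g(16,-16)=1 g(16,-14)=16 g(16,-12)=119 g(16,-10)=544 g(16,-8)=1700 g(16,-6)=3808 g(16,-4)=6188 g(16,-2)=7072 g(16,0)=4862
t=17: g(17,-17)=1 g(17,-15)=17 g(17,-13)=135 g(17,-11)=663 g(17,-9)=2244 g(17,-7)=5508 g(17,-5)=9996 g(17,-3)=13260 g(17,-1)=11934 g(17,1)=4862
t=18: g(18,-18)=1 g(18,-16)=18 g(18,-14)=152 g(18,-12)=798 g(18,-10)=2907 g(18,-8)=7752 g(18,-6)=15504 g(18,-4)=23256 g(18,-2)=25194 g(18,0)=16796
t=19: g(19,-19)=1 g(19,-17)=19 g(19,-15)=170 g(19,-13)=950 g(19,-11)=3705 g(19,-9)=10659 g(19,-7)=23256 g(19,-5)=38760 g(19,-3)=48450 g(19,-1)=41990 g(19,1)=16796
t=20: g(20,-20)=1 g(20,-18)=20 g(20,-16)=189 g(20,-14)=1120 g(20,-12)=4655 g(20,-10)=14364 g(20,-8)=33915 g(20,-6)=62016 g(20,-4)=87210 g(20,-2)=90440 g(20,0)=58786
t=21: g(21,-21)=1 g(21,-19)=21 g(21,-17)=209 g(21,-15)=1309 g(21,-13)=5775 g(21,-11)=19019 g(21,-9)=48279 g(21,-7)=95931 g(21,-5)=149226 g(21,-3)=177650 g(21,-1)=149226 g(21,1)=58786
t=22: g(22,-22)=1 g(22,-20)=22 g(22,-18)=230 g(22,-16)=1518 g(22,-14)=7084 g(22,-12)=24794 g(22,-10)=67298 g(22,-8)=144210 g(22,-6)=245157 g(22,-4)=326876 g(22,-2)=326876 g(22,0)=208012
t=23: g(23,-23)=1 g(23,-21)=23 g(23,-19)=252 g(23,-17)=1748 g(23,-15)=8602 g(23,-13)=31878 g(23,-11)=92092 g(23,-9)=211508 g(23,-7)=389367 g(23,-5)=572033 g(23,-3)=653752 g(23,-1)=534888 g(23,1)=208012
t=24: g(24,-24)=1 g(24,-22)=24 g(24,-20)=275 g(24,-18)=2000 g(24,-16)=10350 g(24,-14)=40480 g(24,-12)=123970 g(24,-10)=303600 g(24,-8)=600875 g(24,-6)=961400 g(24,-4)=1225785 g(24,-2)=1188640 g(24,0)=742900
t=25: g(25,-25)=1 g(25,-23)=25 g(25,-21)=299 g(25,-19)=2275 g(25,-17)=12350 g(25,-15)=50830 g(25,-13)=164450 g(25,-11)=427570 g(25,-9)=904475 g(25,-7)=1562275 g(25,-5)=2187185 g(25,-3)=2414425 g(25,-1)=1931540 g(25,1)=742900
t=26: g(26,-26)=1 g(26,-24)=26 g(26,-22)=324 g(26,-20)=2574 g(26,-18)=14625 g(26,-16)=63180 g(26,-14)=215280 g(26,-12)=592020 g(26,-10)=1332045 g(26,-8)=2466750 g(26,-6)=3749460 g(26,-4)=4601610 g(26,-2)=4345965 g(26,0)=2674440
t=27: g(27,-27)=1 g(27,-25)=27 g(27,-23)=350 g(27,-21)=2898 g(27,-19)=17199 g(27,-17)=77805 g(27,-15)=278460 g(27,-13)=807300 g(27,-11)=1924065 g(27,-9)=3798795 g(27,-7)=6216210 g(27,-5)=8351070 g(27,-3)=8947575 g(27,-1)=7020405 g(27,1)=2674440
Paths never hitting 2: Σ_s g(27,s) = 40116600
Paths hitting 2: 2^27 - 40116600 = 94101128
P = 94101128/134217728 = 11762641/16777216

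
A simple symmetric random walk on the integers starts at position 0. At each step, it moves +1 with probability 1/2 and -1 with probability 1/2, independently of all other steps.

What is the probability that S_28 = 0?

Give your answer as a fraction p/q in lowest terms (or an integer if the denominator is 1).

Answer: 5014575/33554432

Derivation:
To return to 0 after 28 steps: need exactly 14 steps of +1 and 14 of -1.
Favorable paths: C(28,14) = 40116600
Total paths: 2^28 = 268435456
P = 40116600/268435456 = 5014575/33554432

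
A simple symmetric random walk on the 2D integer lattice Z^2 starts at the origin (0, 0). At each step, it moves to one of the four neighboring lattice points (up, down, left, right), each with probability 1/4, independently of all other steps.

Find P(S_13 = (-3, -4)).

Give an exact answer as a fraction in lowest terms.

Answer: 61347/8388608

Derivation:
Let h be the number of horizontal steps (so 13-h are vertical). To end at (-3,-4) need (h-3)/2 right-steps and ((13-h)-4)/2 up-steps.
Sum over h with 3 ≤ h ≤ 9, h ≡ 1 (mod 2), 13-h ≡ 0 (mod 2):
h=3: C(13,3)·C(3,0)·C(10,3) = 286·1·120 = 34320
h=5: C(13,5)·C(5,1)·C(8,2) = 1287·5·28 = 180180
h=7: C(13,7)·C(7,2)·C(6,1) = 1716·21·6 = 216216
h=9: C(13,9)·C(9,3)·C(4,0) = 715·84·1 = 60060
Total favorable: 490776
Total paths: 4^13 = 67108864
P = 490776/67108864 = 61347/8388608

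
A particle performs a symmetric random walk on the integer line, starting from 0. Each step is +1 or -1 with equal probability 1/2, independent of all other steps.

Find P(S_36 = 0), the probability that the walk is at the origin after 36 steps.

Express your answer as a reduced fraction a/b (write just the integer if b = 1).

Answer: 2268783825/17179869184

Derivation:
To return to 0 after 36 steps: need exactly 18 steps of +1 and 18 of -1.
Favorable paths: C(36,18) = 9075135300
Total paths: 2^36 = 68719476736
P = 9075135300/68719476736 = 2268783825/17179869184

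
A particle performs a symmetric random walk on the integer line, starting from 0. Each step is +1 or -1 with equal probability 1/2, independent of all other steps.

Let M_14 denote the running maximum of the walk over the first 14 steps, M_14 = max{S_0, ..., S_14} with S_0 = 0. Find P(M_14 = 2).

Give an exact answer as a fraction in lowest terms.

Let M_14 = max(S_0,...,S_14). Use the reflection principle: for j ≥ 1, #{paths with M_14 ≥ j} = #{S_14 ≥ j} + #{S_14 ≥ j+1}.
By reflection, #{M_14 ≥ 2} = #{S_14 ≥ 2} + #{S_14 ≥ 3} = 6476 + 3473 = 9949.
#{M_14 ≥ 3} = #{S_14 ≥ 3} + #{S_14 ≥ 4} = 3473 + 3473 = 6946.
#{M_14 = 2} = 9949 - 6946 = 3003.
P(M_14 = 2) = 3003/16384 = 3003/16384

Answer: 3003/16384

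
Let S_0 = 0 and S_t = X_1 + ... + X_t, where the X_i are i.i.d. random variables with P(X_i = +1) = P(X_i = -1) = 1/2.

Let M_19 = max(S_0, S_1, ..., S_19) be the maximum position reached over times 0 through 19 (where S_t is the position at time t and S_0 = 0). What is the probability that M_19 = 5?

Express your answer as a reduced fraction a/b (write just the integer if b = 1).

Answer: 12597/131072

Derivation:
Let M_19 = max(S_0,...,S_19). Use the reflection principle: for j ≥ 1, #{paths with M_19 ≥ j} = #{S_19 ≥ j} + #{S_19 ≥ j+1}.
By reflection, #{M_19 ≥ 5} = #{S_19 ≥ 5} + #{S_19 ≥ 6} = 94184 + 43796 = 137980.
#{M_19 ≥ 6} = #{S_19 ≥ 6} + #{S_19 ≥ 7} = 43796 + 43796 = 87592.
#{M_19 = 5} = 137980 - 87592 = 50388.
P(M_19 = 5) = 50388/524288 = 12597/131072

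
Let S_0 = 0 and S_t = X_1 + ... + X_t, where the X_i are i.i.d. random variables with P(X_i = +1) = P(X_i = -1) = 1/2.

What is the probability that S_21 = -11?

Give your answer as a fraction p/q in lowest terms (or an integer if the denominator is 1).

Answer: 20349/2097152

Derivation:
To reach position -11 after 21 steps: need 5 steps of +1 and 16 of -1.
Favorable paths: C(21,5) = 20349
Total paths: 2^21 = 2097152
P = 20349/2097152 = 20349/2097152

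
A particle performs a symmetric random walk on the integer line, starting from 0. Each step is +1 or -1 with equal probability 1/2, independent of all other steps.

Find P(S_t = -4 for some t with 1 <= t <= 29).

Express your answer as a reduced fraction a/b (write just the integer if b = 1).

Answer: 123012781/268435456

Derivation:
Count via complement. Let g(t,s) = #length-t paths at position s with S_1..S_t all ≠ -4.
g(t,s) = g(t-1,s-1) + g(t-1,s+1) for s ≠ -4; g(t,-4) = 0.
t=0: g(0,0)=1
t=1: g(1,-1)=1 g(1,1)=1
t=2: g(2,-2)=1 g(2,0)=2 g(2,2)=1
t=3: g(3,-3)=1 g(3,-1)=3 g(3,1)=3 g(3,3)=1
t=4: g(4,-2)=4 g(4,0)=6 g(4,2)=4 g(4,4)=1
t=5: g(5,-3)=4 g(5,-1)=10 g(5,1)=10 g(5,3)=5 g(5,5)=1
t=6: g(6,-2)=14 g(6,0)=20 g(6,2)=15 g(6,4)=6 g(6,6)=1
t=7: g(7,-3)=14 g(7,-1)=34 g(7,1)=35 g(7,3)=21 g(7,5)=7 g(7,7)=1
t=8: g(8,-2)=48 g(8,0)=69 g(8,2)=56 g(8,4)=28 g(8,6)=8 g(8,8)=1
t=9: g(9,-3)=48 g(9,-1)=117 g(9,1)=125 g(9,3)=84 g(9,5)=36 g(9,7)=9 g(9,9)=1
t=10: g(10,-2)=165 g(10,0)=242 g(10,2)=209 g(10,4)=120 g(10,6)=45 g(10,8)=10 g(10,10)=1
t=11: g(11,-3)=165 g(11,-1)=407 g(11,1)=451 g(11,3)=329 g(11,5)=165 g(11,7)=55 g(11,9)=11 g(11,11)=1
t=12: g(12,-2)=572 g(12,0)=858 g(12,2)=780 g(12,4)=494 g(12,6)=220 g(12,8)=66 g(12,10)=12 g(12,12)=1
t=13: g(13,-3)=572 g(13,-1)=1430 g(13,1)=1638 g(13,3)=1274 g(13,5)=714 g(13,7)=286 g(13,9)=78 g(13,11)=13 g(13,13)=1
t=14: g(14,-2)=2002 g(14,0)=3068 g(14,2)=2912 g(14,4)=1988 g(14,6)=1000 g(14,8)=364 g(14,10)=91 g(14,12)=14 g(14,14)=1
t=15: g(15,-3)=2002 g(15,-1)=5070 g(15,1)=5980 g(15,3)=4900 g(15,5)=2988 g(15,7)=1364 g(15,9)=455 g(15,11)=105 g(15,13)=15 g(15,15)=1
t=16: g(16,-2)=7072 g(16,0)=11050 g(16,2)=10880 g(16,4)=7888 g(16,6)=4352 g(16,8)=1819 g(16,10)=560 g(16,12)=120 g(16,14)=16 g(16,16)=1
t=17: g(17,-3)=7072 g(17,-1)=18122 g(17,1)=21930 g(17,3)=18768 g(17,5)=12240 g(17,7)=6171 g(17,9)=2379 g(17,11)=680 g(17,13)=136 g(17,15)=17 g(17,17)=1
t=18: g(18,-2)=25194 g(18,0)=40052 g(18,2)=40698 g(18,4)=31008 g(18,6)=18411 g(18,8)=8550 g(18,10)=3059 g(18,12)=816 g(18,14)=153 g(18,16)=18 g(18,18)=1
t=19: g(19,-3)=25194 g(19,-1)=65246 g(19,1)=80750 g(19,3)=71706 g(19,5)=49419 g(19,7)=26961 g(19,9)=11609 g(19,11)=3875 g(19,13)=969 g(19,15)=171 g(19,17)=19 g(19,19)=1
t=20: g(20,-2)=90440 g(20,0)=145996 g(20,2)=152456 g(20,4)=121125 g(20,6)=76380 g(20,8)=38570 g(20,10)=15484 g(20,12)=4844 g(20,14)=1140 g(20,16)=190 g(20,18)=20 g(20,20)=1
t=21: g(21,-3)=90440 g(21,-1)=236436 g(21,1)=298452 g(21,3)=273581 g(21,5)=197505 g(21,7)=114950 g(21,9)=54054 g(21,11)=20328 g(21,13)=5984 g(21,15)=1330 g(21,17)=210 g(21,19)=21 g(21,21)=1
t=22: g(22,-2)=326876 g(22,0)=534888 g(22,2)=572033 g(22,4)=471086 g(22,6)=312455 g(22,8)=169004 g(22,10)=74382 g(22,12)=26312 g(22,14)=7314 g(22,16)=1540 g(22,18)=231 g(22,20)=22 g(22,22)=1
t=23: g(23,-3)=326876 g(23,-1)=861764 g(23,1)=1106921 g(23,3)=1043119 g(23,5)=783541 g(23,7)=481459 g(23,9)=243386 g(23,11)=100694 g(23,13)=33626 g(23,15)=8854 g(23,17)=1771 g(23,19)=253 g(23,21)=23 g(23,23)=1
t=24: g(24,-2)=1188640 g(24,0)=1968685 g(24,2)=2150040 g(24,4)=1826660 g(24,6)=1265000 g(24,8)=724845 g(24,10)=344080 g(24,12)=134320 g(24,14)=42480 g(24,16)=10625 g(24,18)=2024 g(24,20)=276 g(24,22)=24 g(24,24)=1
t=25: g(25,-3)=1188640 g(25,-1)=3157325 g(25,1)=4118725 g(25,3)=3976700 g(25,5)=3091660 g(25,7)=1989845 g(25,9)=1068925 g(25,11)=478400 g(25,13)=176800 g(25,15)=53105 g(25,17)=12649 g(25,19)=2300 g(25,21)=300 g(25,23)=25 g(25,25)=1
t=26: g(26,-2)=4345965 g(26,0)=7276050 g(26,2)=8095425 g(26,4)=7068360 g(26,6)=5081505 g(26,8)=3058770 g(26,10)=1547325 g(26,12)=655200 g(26,14)=229905 g(26,16)=65754 g(26,18)=14949 g(26,20)=2600 g(26,22)=325 g(26,24)=26 g(26,26)=1
t=27: g(27,-3)=4345965 g(27,-1)=11622015 g(27,1)=15371475 g(27,3)=15163785 g(27,5)=12149865 g(27,7)=8140275 g(27,9)=4606095 g(27,11)=2202525 g(27,13)=885105 g(27,15)=295659 g(27,17)=80703 g(27,19)=17549 g(27,21)=2925 g(27,23)=351 g(27,25)=27 g(27,27)=1
t=28: g(28,-2)=15967980 g(28,0)=26993490 g(28,2)=30535260 g(28,4)=27313650 g(28,6)=20290140 g(28,8)=12746370 g(28,10)=6808620 g(28,12)=3087630 g(28,14)=1180764 g(28,16)=376362 g(28,18)=98252 g(28,20)=20474 g(28,22)=3276 g(28,24)=378 g(28,26)=28 g(28,28)=1
t=29: g(29,-3)=15967980 g(29,-1)=42961470 g(29,1)=57528750 g(29,3)=57848910 g(29,5)=47603790 g(29,7)=33036510 g(29,9)=19554990 g(29,11)=9896250 g(29,13)=4268394 g(29,15)=1557126 g(29,17)=474614 g(29,19)=118726 g(29,21)=23750 g(29,23)=3654 g(29,25)=406 g(29,27)=29 g(29,29)=1
Paths never hitting -4: Σ_s g(29,s) = 290845350
Paths hitting -4: 2^29 - 290845350 = 246025562
P = 246025562/536870912 = 123012781/268435456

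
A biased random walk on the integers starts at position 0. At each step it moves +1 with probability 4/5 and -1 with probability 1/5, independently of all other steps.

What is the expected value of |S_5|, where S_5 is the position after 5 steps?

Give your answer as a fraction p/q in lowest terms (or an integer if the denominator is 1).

Answer: 393/125

Derivation:
S_5 takes values m ≡ 1 (mod 2) with |m| ≤ 5; P(S_5=m) = C(5,(5+m)/2) · (4/5)^((5+m)/2) · (1/5)^((5-m)/2).
Distribution: P(S=-5)=1/3125, P(S=-3)=4/625, P(S=-1)=32/625, P(S=1)=128/625, P(S=3)=256/625, P(S=5)=1024/3125
E[|S_5|] = Σ_m |m|·P(S_5=m) = 393/125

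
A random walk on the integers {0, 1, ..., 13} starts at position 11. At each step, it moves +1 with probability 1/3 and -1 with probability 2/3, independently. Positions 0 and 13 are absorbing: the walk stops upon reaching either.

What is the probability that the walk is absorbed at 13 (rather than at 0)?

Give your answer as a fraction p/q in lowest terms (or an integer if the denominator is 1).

Biased walk: p = 1/3, q = 2/3, r = q/p = 2
Gambler's ruin: P(hit 13 before 0 | start at 11) = (1 - r^a)/(1 - r^N)
r^11 = 2048; r^13 = 8192
P = (1 - 2048) / (1 - 8192) = -2047 / -8191 = 2047/8191

Answer: 2047/8191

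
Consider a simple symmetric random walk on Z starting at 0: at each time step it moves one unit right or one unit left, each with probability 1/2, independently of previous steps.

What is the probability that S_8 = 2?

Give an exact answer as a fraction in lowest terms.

To reach position 2 after 8 steps: need 5 steps of +1 and 3 of -1.
Favorable paths: C(8,5) = 56
Total paths: 2^8 = 256
P = 56/256 = 7/32

Answer: 7/32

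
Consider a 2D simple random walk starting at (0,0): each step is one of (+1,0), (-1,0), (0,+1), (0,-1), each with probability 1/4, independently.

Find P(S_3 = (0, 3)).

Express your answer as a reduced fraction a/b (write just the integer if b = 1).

Answer: 1/64

Derivation:
Let h be the number of horizontal steps (so 3-h are vertical). To end at (0,3) need (h+0)/2 right-steps and ((3-h)+3)/2 up-steps.
Sum over h with 0 ≤ h ≤ 0, h ≡ 0 (mod 2), 3-h ≡ 1 (mod 2):
h=0: C(3,0)·C(0,0)·C(3,3) = 1·1·1 = 1
Total favorable: 1
Total paths: 4^3 = 64
P = 1/64 = 1/64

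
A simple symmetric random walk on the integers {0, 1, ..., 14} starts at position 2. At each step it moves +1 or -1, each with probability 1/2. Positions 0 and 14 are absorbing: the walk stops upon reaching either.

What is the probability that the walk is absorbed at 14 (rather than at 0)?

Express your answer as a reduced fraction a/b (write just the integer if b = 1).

Symmetric walk (p = 1/2): the harmonic-function argument gives P(hit 14 before 0 | start at 2) = a/N.
P = 2/14 = 1/7

Answer: 1/7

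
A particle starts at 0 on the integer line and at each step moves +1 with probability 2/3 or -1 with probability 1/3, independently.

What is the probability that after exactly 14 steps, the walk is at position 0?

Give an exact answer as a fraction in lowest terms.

Answer: 146432/1594323

Derivation:
To reach position 0 after 14 steps: need 7 steps of +1 and 7 steps of -1.
Number of such sequences: C(14,7) = 3432
Each has probability (2/3)^7 · (1/3)^7 = 128/4782969
P = 3432 · 128/4782969 = 146432/1594323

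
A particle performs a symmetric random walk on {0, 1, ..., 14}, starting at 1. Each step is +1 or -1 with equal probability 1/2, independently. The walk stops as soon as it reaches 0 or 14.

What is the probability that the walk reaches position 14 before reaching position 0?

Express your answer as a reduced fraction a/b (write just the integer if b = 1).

Symmetric walk (p = 1/2): the harmonic-function argument gives P(hit 14 before 0 | start at 1) = a/N.
P = 1/14 = 1/14

Answer: 1/14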